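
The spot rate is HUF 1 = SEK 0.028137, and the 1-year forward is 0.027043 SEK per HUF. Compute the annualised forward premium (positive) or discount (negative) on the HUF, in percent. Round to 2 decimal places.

-3.89%

T = 1 year.
(F − S)/S = (0.027043 − 0.028137)/0.028137 = -0.0388812.
×(1/T) gives -3.89% p.a.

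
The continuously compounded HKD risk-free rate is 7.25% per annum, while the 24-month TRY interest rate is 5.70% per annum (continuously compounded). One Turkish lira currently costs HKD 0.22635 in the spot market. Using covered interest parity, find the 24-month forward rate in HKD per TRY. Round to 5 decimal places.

0.23348

T = 2 years.
Growth of 1 HKD over T: e^(0.0725×2) = 1.1560396.
TRY growth factor: e^(0.0570×2) = 1.1207521.
CIP: F = S · (grow HKD)/(grow TRY) = 0.22635 × 1.1560396/1.1207521 = 0.2334768 HKD per TRY.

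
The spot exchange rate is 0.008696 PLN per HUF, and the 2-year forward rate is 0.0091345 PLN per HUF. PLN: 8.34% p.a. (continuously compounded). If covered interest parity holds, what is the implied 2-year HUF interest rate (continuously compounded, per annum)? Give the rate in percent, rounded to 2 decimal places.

5.88%

T = 2 years.
F/S = 0.0091345/0.008696 = 1.0504255 = (growth of PLN) / (growth of HUF).
PLN growth factor: e^(0.0834×2) = 1.1815179.
Hence g_HUF = 1.1247993.
Take logs: ln 1.1247993 / 2 = 0.058802, so 5.88%.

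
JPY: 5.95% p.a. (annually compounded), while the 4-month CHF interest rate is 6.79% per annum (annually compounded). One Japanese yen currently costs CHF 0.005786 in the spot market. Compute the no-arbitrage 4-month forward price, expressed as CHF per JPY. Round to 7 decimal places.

T = 4/12 years.
CHF accumulates by (1 + 0.0679)^(4/12) = 1.0221396.
Growth of 1 JPY over T: (1 + 0.0595)^(4/12) = 1.0194525.
Forward (CHF per JPY) = 0.005786 × 1.0221396 / 1.0194525 = 0.005801251.

0.0058013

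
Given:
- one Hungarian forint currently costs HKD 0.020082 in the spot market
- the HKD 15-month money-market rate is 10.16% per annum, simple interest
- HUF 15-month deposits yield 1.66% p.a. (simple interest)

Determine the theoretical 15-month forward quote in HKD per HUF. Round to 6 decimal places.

0.022172

T = 15/12 years.
Growth of 1 HKD over T: 1 + 0.1016×15/12 = 1.127000.
HUF growth factor: 1 + 0.0166×15/12 = 1.020750.
So F = 0.020082 × 1.127000 / 1.020750 = 0.02217234 (HKD/HUF).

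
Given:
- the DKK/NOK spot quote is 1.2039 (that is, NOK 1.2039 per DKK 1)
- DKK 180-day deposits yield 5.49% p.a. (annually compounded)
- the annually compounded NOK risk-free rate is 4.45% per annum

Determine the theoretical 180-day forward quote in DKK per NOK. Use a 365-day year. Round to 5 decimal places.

0.83470

T = 180/365 years.
NOK growth factor: (1 + 0.0445)^(180/365) = 1.0217031.
Growth of 1 DKK over T: (1 + 0.0549)^(180/365) = 1.0267073.
CIP: F = S · (grow NOK)/(grow DKK) = 1.2039 × 1.0217031/1.0267073 = 1.198032 NOK per DKK.
Quoted the other way: 1/1.198032 = 0.83470 DKK per NOK.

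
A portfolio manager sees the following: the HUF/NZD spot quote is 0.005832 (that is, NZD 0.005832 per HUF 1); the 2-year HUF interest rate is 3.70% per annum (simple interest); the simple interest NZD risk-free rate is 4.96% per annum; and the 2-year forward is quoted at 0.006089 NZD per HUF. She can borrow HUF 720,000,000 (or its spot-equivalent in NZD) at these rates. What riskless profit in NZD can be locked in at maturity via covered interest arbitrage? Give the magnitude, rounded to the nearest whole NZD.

T = 2 years.
Invest the HUF and cover forward: 720,000,000 × 1.074000 × 0.006089 = NZD 4,708,501.92.
Convert at spot and invest in NZD: 720,000,000 × 0.005832 × 1.099200 = NZD 4,615,584.77.
The quoted forward overvalues HUF, so borrow NZD, buy HUF at spot, deposit the HUF at 3.70%, and sell the proceeds forward at 0.006089.
Arbitrage profit = |4,708,501.92 − 4,615,584.77| = NZD 92,917.

NZD 92,917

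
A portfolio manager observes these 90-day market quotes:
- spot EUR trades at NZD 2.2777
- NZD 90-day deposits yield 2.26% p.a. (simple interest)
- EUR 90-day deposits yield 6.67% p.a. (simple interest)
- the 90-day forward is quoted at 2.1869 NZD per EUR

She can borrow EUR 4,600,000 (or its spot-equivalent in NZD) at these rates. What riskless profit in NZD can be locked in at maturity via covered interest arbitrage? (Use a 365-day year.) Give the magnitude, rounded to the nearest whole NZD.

NZD 310,618

T = 90/365 years.
Keep in EUR, deliver into the forward: 4,600,000·1.0164465753·2.1869 = NZD 10,225,188.27.
Swap to NZD now, deposit: 4,600,000·2.2777·1.0055726027 = NZD 10,535,806.50.
The quoted forward undervalues EUR, so borrow EUR, convert to NZD at spot, deposit the NZD at 2.26%, and buy EUR forward at 2.1869 to cover the loan.
The gap between the two covered legs is NZD 310,618.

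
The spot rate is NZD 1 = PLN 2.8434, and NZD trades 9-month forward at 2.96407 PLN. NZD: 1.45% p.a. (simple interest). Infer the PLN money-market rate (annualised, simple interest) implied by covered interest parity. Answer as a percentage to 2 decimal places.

T = 9/12 years.
CIP gives F = S · g_PLN/g_NZD, so g_PLN/g_NZD = 2.96407/2.8434 = 1.0424386.
The NZD side grows by 1 + 0.0145×9/12 = 1.010875.
Hence g_PLN = 1.0537751.
r = (1.0537751 − 1)/(9/12) = 0.071700 → 7.17%.

7.17%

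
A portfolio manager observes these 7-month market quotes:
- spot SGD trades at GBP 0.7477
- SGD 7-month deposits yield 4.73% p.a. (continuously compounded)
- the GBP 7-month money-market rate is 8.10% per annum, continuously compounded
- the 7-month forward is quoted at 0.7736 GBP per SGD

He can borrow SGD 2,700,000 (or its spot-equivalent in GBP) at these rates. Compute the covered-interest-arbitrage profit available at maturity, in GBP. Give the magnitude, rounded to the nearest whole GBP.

T = 7/12 years.
Route A — deposit SGD, sell forward: 2,700,000 × 1.027975842 × 0.7736 = GBP 2,147,153.70.
Route B — convert at spot, deposit GBP: 2,700,000 × 0.7477 × 1.048384072 = GBP 2,116,467.28.
The quoted forward overvalues SGD, so borrow GBP, buy SGD at spot, deposit the SGD at 4.73%, and sell the proceeds forward at 0.7736.
Profit = 2,147,153.70 − 2,116,467.28 = GBP 30,686.

GBP 30,686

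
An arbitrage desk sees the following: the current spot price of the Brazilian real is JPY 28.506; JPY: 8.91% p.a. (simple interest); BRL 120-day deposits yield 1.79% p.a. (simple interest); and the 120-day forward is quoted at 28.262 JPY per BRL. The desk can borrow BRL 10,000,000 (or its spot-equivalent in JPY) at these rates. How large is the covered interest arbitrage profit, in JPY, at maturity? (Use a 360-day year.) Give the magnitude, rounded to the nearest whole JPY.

T = 120/360 years.
Keep in BRL, deliver into the forward: 10,000,000·1.00596666667·28.262 = JPY 284,306,299.33.
Swap to JPY now, deposit: 10,000,000·28.506·1.029700 = JPY 293,526,282.00.
The quoted forward undervalues BRL, so borrow BRL, convert to JPY at spot, deposit the JPY at 8.91%, and buy BRL forward at 28.262 to cover the loan.
Arbitrage profit = |284,306,299.33 − 293,526,282.00| = JPY 9,219,983.

JPY 9,219,983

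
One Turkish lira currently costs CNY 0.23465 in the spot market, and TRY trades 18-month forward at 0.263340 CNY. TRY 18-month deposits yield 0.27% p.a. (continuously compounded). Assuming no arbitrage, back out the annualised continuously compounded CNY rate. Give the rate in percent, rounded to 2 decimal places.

7.96%

T = 18/12 years.
CIP gives F = S · g_CNY/g_TRY, so g_CNY/g_TRY = 0.26334/0.23465 = 1.1222672.
TRY growth factor: e^(0.0027×18/12) = 1.0040582.
Hence g_CNY = 1.1268216.
r = ln(1.1268216)/(18/12) = 0.079601 → 7.96%.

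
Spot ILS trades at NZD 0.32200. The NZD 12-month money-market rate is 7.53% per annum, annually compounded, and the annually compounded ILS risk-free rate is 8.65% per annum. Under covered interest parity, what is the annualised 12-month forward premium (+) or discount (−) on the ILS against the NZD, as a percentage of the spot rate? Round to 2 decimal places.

-1.03%

T = 1 year.
No-arbitrage forward: 0.322 × 1.075300 / 1.086500 = 0.31868072 NZD/ILS.
(F − S)/S ÷ T = (0.31868072 − 0.322)/0.322/1 = -0.010308 → -1.03%.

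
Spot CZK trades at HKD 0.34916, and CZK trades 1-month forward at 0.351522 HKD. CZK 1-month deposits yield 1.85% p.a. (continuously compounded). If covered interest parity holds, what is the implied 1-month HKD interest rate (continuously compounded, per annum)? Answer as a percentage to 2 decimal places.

9.94%

T = 1/12 years.
By CIP, F/S equals the HKD-to-CZK growth ratio: 0.351522/0.34916 = 1.0067648.
CZK growth factor: e^(0.0185×1/12) = 1.0015429.
That pins the HKD growth at 1.0083181.
r = ln(1.0083181)/(1/12) = 0.099404 → 9.94%.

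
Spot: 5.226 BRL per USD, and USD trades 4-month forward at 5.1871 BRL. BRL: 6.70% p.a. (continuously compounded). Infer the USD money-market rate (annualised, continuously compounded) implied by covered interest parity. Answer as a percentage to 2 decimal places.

T = 4/12 years.
CIP gives F = S · g_BRL/g_USD, so g_BRL/g_USD = 5.1871/5.226 = 0.9925564.
The BRL side grows by e^(0.0670×4/12) = 1.0225846.
Hence g_USD = 1.0302534.
r = ln(1.0302534)/(4/12) = 0.089414 → 8.94%.

8.94%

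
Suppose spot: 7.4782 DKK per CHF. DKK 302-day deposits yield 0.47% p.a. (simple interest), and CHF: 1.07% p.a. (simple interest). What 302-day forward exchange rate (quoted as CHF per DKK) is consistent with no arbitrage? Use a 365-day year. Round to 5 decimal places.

0.13438

T = 302/365 years.
DKK growth factor: 1 + 0.0047×302/365 = 1.0038888.
CHF accumulates by 1 + 0.0107×302/365 = 1.0088532.
CIP: F = S · (grow DKK)/(grow CHF) = 7.4782 × 1.0038888/1.0088532 = 7.441401 DKK per CHF.
Invert for CHF per DKK: 1 / 7.441401 = 0.13438.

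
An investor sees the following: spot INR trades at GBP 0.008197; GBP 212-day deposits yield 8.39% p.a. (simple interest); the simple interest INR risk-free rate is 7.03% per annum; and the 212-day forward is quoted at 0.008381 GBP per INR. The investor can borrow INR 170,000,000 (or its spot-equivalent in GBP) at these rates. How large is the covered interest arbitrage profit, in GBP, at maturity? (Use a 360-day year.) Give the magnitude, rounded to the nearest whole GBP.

GBP 21,415

T = 212/360 years.
Keep in INR, deliver into the forward: 170,000,000·1.041398889·0.008381 = GBP 1,483,753.90.
Swap to GBP now, deposit: 170,000,000·0.008197·1.049407778 = GBP 1,462,339.24.
The quoted forward overvalues INR, so borrow GBP, buy INR at spot, deposit the INR at 7.03%, and sell the proceeds forward at 0.008381.
Profit = 1,483,753.90 − 1,462,339.24 = GBP 21,415.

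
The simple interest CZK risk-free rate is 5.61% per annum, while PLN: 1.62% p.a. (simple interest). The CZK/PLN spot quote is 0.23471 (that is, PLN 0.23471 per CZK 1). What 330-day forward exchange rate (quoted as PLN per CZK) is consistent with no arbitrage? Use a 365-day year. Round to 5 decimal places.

0.22665

T = 330/365 years.
Growth of 1 PLN over T: 1 + 0.0162×330/365 = 1.0146466.
CZK growth factor: 1 + 0.0561×330/365 = 1.0507205.
CIP: F = S · (grow PLN)/(grow CZK) = 0.23471 × 1.0146466/1.0507205 = 0.2266518 PLN per CZK.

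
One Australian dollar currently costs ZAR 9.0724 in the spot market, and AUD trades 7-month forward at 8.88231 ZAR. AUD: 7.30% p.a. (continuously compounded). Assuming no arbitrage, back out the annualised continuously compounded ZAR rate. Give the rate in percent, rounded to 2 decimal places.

T = 7/12 years.
F/S = 8.88231/9.0724 = 0.9790474 = (growth of ZAR) / (growth of AUD).
The AUD side grows by e^(0.0730×7/12) = 1.043503.
Hence g_ZAR = 1.0216389.
Take logs: ln 1.0216389 / (7/12) = 0.036700, so 3.67%.

3.67%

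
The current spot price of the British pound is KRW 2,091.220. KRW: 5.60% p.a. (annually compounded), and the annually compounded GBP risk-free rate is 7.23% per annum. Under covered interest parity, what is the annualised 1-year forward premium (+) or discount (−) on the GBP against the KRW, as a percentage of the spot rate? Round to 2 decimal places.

T = 1 year.
No-arbitrage forward: 2091.22 × 1.056000 / 1.072300 = 2059.431428 KRW/GBP.
Annualised premium = (F − S)/S × (1/T) = (2059.431428 − 2091.22)/2091.22 ÷ 1 = -1.52%.

-1.52%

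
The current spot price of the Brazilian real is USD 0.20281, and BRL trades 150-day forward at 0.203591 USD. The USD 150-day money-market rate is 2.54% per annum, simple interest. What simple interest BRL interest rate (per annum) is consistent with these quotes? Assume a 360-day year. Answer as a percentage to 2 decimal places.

1.61%

T = 150/360 years.
CIP gives F = S · g_USD/g_BRL, so g_USD/g_BRL = 0.203591/0.20281 = 1.0038509.
The USD side grows by 1 + 0.0254×150/360 = 1.0105833.
That pins the BRL growth at 1.0067066.
(1.0067066 − 1)/T = 0.016096, i.e. 1.61%.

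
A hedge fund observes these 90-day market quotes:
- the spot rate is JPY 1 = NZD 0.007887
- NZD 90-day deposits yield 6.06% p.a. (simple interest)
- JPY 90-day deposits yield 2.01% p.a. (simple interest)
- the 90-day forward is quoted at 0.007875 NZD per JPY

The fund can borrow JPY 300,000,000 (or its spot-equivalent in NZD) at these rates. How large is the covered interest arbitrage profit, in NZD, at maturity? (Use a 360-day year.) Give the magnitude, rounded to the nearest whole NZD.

T = 90/360 years.
Route A — deposit JPY, sell forward: 300,000,000 × 1.005025 × 0.007875 = NZD 2,374,371.56.
Route B — convert at spot, deposit NZD: 300,000,000 × 0.007887 × 1.015150 = NZD 2,401,946.42.
The quoted forward undervalues JPY, so borrow JPY, convert to NZD at spot, deposit the NZD at 6.06%, and buy JPY forward at 0.007875 to cover the loan.
Profit = 2,401,946.42 − 2,374,371.56 = NZD 27,575.

NZD 27,575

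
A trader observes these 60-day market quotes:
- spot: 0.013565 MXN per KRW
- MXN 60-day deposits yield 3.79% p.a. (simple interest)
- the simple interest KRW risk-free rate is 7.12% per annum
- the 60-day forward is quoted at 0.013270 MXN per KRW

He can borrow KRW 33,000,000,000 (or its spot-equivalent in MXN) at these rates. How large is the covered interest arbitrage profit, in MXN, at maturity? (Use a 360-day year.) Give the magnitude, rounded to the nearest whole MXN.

MXN 7,366,092

T = 60/360 years.
Invest the KRW and cover forward: 33,000,000,000 × 1.01186666667 × 0.013270 = MXN 443,106,532.00.
Convert at spot and invest in MXN: 33,000,000,000 × 0.013565 × 1.00631666667 = MXN 450,472,624.25.
The quoted forward undervalues KRW, so borrow KRW, convert to MXN at spot, deposit the MXN at 3.79%, and buy KRW forward at 0.013270 to cover the loan.
Arbitrage profit = |443,106,532.00 − 450,472,624.25| = MXN 7,366,092.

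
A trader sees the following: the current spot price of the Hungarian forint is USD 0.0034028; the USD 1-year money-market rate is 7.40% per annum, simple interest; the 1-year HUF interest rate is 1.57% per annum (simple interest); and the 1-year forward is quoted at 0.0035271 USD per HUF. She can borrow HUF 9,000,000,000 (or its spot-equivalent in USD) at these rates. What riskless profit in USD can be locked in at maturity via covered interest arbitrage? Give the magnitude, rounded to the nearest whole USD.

USD 649,186

T = 1 year.
Route A — deposit HUF, sell forward: 9,000,000,000 × 1.015700 × 0.0035271 = USD 32,242,279.23.
Route B — convert at spot, deposit USD: 9,000,000,000 × 0.0034028 × 1.074000 = USD 32,891,464.80.
The quoted forward undervalues HUF, so borrow HUF, convert to USD at spot, deposit the USD at 7.40%, and buy HUF forward at 0.0035271 to cover the loan.
Arbitrage profit = |32,242,279.23 − 32,891,464.80| = USD 649,186.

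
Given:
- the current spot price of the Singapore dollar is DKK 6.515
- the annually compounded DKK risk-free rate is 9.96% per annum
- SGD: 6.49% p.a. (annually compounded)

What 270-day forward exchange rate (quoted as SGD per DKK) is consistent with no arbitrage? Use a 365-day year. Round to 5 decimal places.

T = 270/365 years.
Growth of 1 DKK over T: (1 + 0.0996)^(270/365) = 1.0727596.
SGD accumulates by (1 + 0.0649)^(270/365) = 1.0476134.
CIP: F = S · (grow DKK)/(grow SGD) = 6.515 × 1.0727596/1.0476134 = 6.671382 DKK per SGD.
Invert for SGD per DKK: 1 / 6.671382 = 0.14989.

0.14989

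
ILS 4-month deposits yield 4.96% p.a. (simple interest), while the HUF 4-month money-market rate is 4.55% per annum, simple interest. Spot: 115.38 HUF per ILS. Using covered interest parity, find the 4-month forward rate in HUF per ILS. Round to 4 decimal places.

115.2249

T = 4/12 years.
HUF accumulates by 1 + 0.0455×4/12 = 1.015166667.
ILS accumulates by 1 + 0.0496×4/12 = 1.016533333.
Forward (HUF per ILS) = 115.38 × 1.015166667 / 1.016533333 = 115.224879.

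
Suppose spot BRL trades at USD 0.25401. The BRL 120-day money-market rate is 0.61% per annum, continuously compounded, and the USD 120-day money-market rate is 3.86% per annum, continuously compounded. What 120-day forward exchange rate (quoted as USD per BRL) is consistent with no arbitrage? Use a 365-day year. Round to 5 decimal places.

0.25674

T = 120/365 years.
USD accumulates by e^(0.0386×120/365) = 1.0127713.
BRL growth factor: e^(0.0061×120/365) = 1.0020075.
Forward (USD per BRL) = 0.25401 × 1.0127713 / 1.0020075 = 0.2567386.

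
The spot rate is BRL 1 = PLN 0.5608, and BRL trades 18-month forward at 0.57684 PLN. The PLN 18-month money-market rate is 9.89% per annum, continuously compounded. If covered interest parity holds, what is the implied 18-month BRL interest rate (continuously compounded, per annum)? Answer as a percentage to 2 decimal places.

8.01%

T = 18/12 years.
F/S = 0.57684/0.5608 = 1.0286020 = (growth of PLN) / (growth of BRL).
The PLN side grows by e^(0.0989×18/12) = 1.1599188.
So the BRL growth factor = 1.1276653.
r = ln(1.1276653)/(18/12) = 0.080100 → 8.01%.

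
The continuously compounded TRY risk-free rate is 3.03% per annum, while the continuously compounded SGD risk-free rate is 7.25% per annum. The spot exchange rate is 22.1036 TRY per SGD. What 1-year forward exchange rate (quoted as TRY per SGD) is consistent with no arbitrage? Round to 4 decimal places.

T = 1 year.
Growth of 1 TRY over T: e^(0.0303×1) = 1.03076372.
Growth of 1 SGD over T: e^(0.0725×1) = 1.07519281.
CIP: F = S · (grow TRY)/(grow SGD) = 22.1036 × 1.03076372/1.07519281 = 21.190236 TRY per SGD.

21.1902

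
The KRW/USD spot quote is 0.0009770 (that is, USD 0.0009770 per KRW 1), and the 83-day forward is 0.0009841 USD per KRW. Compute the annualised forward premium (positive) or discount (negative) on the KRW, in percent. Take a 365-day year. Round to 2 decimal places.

T = 83/365 years.
KRW trades forward at +0.72671% vs spot over the period.
×(1/T) gives 3.20% p.a.

+3.20%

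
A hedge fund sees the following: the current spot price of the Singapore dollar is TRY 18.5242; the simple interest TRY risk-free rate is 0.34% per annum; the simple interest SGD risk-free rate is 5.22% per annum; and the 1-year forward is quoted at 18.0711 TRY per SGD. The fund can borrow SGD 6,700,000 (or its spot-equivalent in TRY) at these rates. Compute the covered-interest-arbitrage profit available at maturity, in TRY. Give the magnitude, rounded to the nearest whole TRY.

TRY 2,862,435

T = 1 year.
Route A — deposit SGD, sell forward: 6,700,000 × 1.052200 × 18.0711 = TRY 127,396,556.51.
Route B — convert at spot, deposit TRY: 6,700,000 × 18.5242 × 1.003400 = TRY 124,534,121.28.
The quoted forward overvalues SGD, so borrow TRY, buy SGD at spot, deposit the SGD at 5.22%, and sell the proceeds forward at 18.0711.
Profit = 127,396,556.51 − 124,534,121.28 = TRY 2,862,435.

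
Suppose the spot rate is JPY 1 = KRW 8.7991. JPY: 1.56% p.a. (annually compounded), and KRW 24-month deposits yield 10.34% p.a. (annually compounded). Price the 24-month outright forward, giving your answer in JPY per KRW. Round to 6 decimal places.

T = 2 years.
KRW growth factor: (1 + 0.1034)^2 = 1.2174916.
JPY growth factor: (1 + 0.0156)^2 = 1.0314434.
CIP: F = S · (grow KRW)/(grow JPY) = 8.7991 × 1.2174916/1.0314434 = 10.38625 KRW per JPY.
Invert for JPY per KRW: 1 / 10.38625 = 0.096281.

0.096281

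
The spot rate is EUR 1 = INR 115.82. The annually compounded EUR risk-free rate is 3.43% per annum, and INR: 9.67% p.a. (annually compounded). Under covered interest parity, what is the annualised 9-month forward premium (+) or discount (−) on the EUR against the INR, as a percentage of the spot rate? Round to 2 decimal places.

T = 9/12 years.
No-arbitrage forward: 115.82 × 1.0716819 / 1.0256163 = 121.02206 INR/EUR.
Annualised premium = (F − S)/S × (1/T) = (121.02206 − 115.82)/115.82 ÷ (9/12) = 5.99%.

+5.99%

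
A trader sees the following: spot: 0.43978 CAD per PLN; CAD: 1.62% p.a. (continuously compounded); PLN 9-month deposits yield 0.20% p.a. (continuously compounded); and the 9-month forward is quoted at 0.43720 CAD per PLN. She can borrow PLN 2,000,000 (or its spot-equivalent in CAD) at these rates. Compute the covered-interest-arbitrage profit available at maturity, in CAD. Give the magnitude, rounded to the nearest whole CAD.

CAD 14,599

T = 9/12 years.
Invest the PLN and cover forward: 2,000,000 × 1.00150113 × 0.43720 = CAD 875,712.59.
Convert at spot and invest in CAD: 2,000,000 × 0.43978 × 1.01222411 = CAD 890,311.84.
The quoted forward undervalues PLN, so borrow PLN, convert to CAD at spot, deposit the CAD at 1.62%, and buy PLN forward at 0.43720 to cover the loan.
Arbitrage profit = |875,712.59 − 890,311.84| = CAD 14,599.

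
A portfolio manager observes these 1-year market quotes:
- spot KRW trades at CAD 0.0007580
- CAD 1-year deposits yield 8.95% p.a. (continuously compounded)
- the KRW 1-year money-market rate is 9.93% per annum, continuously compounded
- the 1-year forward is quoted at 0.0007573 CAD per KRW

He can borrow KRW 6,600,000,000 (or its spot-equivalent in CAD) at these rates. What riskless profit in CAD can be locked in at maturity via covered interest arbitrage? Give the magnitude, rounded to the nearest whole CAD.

T = 1 year.
Invest the KRW and cover forward: 6,600,000,000 × 1.104397569 × 0.0007573 = CAD 5,519,977.84.
Convert at spot and invest in CAD: 6,600,000,000 × 0.0007580 × 1.093627333 = CAD 5,471,198.82.
The quoted forward overvalues KRW, so borrow CAD, buy KRW at spot, deposit the KRW at 9.93%, and sell the proceeds forward at 0.0007573.
The gap between the two covered legs is CAD 48,779.

CAD 48,779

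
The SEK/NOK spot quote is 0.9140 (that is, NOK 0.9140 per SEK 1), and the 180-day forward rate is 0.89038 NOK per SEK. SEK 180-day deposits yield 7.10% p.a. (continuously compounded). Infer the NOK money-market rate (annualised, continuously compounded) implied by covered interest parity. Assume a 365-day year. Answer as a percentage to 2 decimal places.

1.79%

T = 180/365 years.
By CIP, F/S equals the NOK-to-SEK growth ratio: 0.89038/0.914 = 0.9741575.
SEK growth factor: e^(0.0710×180/365) = 1.0356339.
Hence g_NOK = 1.0088705.
r = ln(1.0088705)/(180/365) = 0.017908 → 1.79%.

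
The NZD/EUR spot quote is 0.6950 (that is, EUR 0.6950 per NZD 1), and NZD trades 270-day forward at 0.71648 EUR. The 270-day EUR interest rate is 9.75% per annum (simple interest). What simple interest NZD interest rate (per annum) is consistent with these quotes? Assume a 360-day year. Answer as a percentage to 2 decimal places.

T = 270/360 years.
CIP gives F = S · g_EUR/g_NZD, so g_EUR/g_NZD = 0.71648/0.695 = 1.0309065.
EUR growth factor: 1 + 0.0975×270/360 = 1.073125.
So the NZD growth factor = 1.0409528.
r = (1.0409528 − 1)/(270/360) = 0.054604 → 5.46%.

5.46%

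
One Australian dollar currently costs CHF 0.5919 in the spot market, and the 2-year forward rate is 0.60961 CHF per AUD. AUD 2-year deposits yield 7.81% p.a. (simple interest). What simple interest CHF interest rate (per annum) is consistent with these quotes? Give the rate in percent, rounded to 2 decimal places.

9.54%

T = 2 years.
By CIP, F/S equals the CHF-to-AUD growth ratio: 0.60961/0.5919 = 1.0299206.
The AUD side grows by 1 + 0.0781×2 = 1.156200.
Hence g_CHF = 1.1907942.
(1.1907942 − 1)/T = 0.095397, i.e. 9.54%.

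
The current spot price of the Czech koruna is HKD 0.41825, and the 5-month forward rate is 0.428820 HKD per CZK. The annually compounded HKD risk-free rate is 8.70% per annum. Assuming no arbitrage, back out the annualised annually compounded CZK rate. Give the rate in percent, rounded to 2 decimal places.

T = 5/12 years.
F/S = 0.42882/0.41825 = 1.0252720 = (growth of HKD) / (growth of CZK).
The HKD side grows by (1 + 0.0870)^(5/12) = 1.0353702.
So the CZK growth factor = 1.0098493.
Annualise: 1.0098493^(12/5) − 1 = 0.023802 = 2.38%.

2.38%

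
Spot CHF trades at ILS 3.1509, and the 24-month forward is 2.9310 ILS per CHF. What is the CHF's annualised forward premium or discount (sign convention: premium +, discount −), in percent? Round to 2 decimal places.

-3.49%

T = 2 years.
CHF trades forward at -6.97896% vs spot over the period.
×(1/T) gives -3.49% p.a.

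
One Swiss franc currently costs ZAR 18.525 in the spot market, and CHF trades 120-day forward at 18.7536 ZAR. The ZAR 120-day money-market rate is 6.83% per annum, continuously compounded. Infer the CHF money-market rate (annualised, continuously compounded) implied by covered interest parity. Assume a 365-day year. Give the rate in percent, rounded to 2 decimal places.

3.10%

T = 120/365 years.
F/S = 18.7536/18.525 = 1.0123401 = (growth of ZAR) / (growth of CHF).
ZAR growth factor: e^(0.0683×120/365) = 1.0227088.
So the CHF growth factor = 1.0102423.
Take logs: ln 1.0102423 / (120/365) = 0.030995, so 3.10%.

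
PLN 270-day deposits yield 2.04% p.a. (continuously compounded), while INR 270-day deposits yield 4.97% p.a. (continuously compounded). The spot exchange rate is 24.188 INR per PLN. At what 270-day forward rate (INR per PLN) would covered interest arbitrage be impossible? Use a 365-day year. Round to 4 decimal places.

24.7180

T = 270/365 years.
INR growth factor: e^(0.0497×270/365) = 1.03744855.
PLN growth factor: e^(0.0204×270/365) = 1.01520485.
CIP: F = S · (grow INR)/(grow PLN) = 24.188 × 1.03744855/1.01520485 = 24.717972 INR per PLN.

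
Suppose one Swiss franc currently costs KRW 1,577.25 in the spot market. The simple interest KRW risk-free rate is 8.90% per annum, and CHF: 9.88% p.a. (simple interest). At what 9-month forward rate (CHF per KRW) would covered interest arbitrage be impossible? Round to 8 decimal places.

0.00063838

T = 9/12 years.
KRW accumulates by 1 + 0.0890×9/12 = 1.066750.
CHF growth factor: 1 + 0.0988×9/12 = 1.074100.
So F = 1577.25 × 1.066750 / 1.074100 = 1566.457 (KRW/CHF).
Quoted the other way: 1/1566.457 = 0.00063838 CHF per KRW.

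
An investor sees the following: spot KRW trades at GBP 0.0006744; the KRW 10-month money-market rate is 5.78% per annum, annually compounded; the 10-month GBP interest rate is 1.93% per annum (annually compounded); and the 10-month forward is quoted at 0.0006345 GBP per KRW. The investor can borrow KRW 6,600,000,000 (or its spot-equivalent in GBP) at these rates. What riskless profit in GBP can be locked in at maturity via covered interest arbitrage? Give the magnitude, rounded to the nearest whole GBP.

GBP 134,056

T = 10/12 years.
Route A — deposit KRW, sell forward: 6,600,000,000 × 1.047939721 × 0.0006345 = GBP 4,388,457.17.
Route B — convert at spot, deposit GBP: 6,600,000,000 × 0.0006744 × 1.016057658 = GBP 4,522,513.28.
The quoted forward undervalues KRW, so borrow KRW, convert to GBP at spot, deposit the GBP at 1.93%, and buy KRW forward at 0.0006345 to cover the loan.
Arbitrage profit = |4,388,457.17 − 4,522,513.28| = GBP 134,056.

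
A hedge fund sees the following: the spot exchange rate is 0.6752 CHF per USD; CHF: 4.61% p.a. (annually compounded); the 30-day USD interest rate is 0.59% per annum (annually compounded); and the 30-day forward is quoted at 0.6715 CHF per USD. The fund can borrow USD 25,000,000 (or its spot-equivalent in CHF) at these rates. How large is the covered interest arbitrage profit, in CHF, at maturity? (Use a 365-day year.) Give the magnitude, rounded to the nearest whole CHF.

T = 30/365 years.
Keep in USD, deliver into the forward: 25,000,000·1.0004836235·0.6715 = CHF 16,795,618.83.
Swap to CHF now, deposit: 25,000,000·0.6752·1.0037111678 = CHF 16,942,644.51.
The quoted forward undervalues USD, so borrow USD, convert to CHF at spot, deposit the CHF at 4.61%, and buy USD forward at 0.6715 to cover the loan.
Arbitrage profit = |16,795,618.83 − 16,942,644.51| = CHF 147,026.

CHF 147,026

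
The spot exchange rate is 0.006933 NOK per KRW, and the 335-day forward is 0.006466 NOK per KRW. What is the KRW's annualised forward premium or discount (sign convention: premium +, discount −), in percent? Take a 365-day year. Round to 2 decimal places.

-7.34%

T = 335/365 years.
(F − S)/S = (0.006466 − 0.006933)/0.006933 = -0.0673590.
Per annum: -0.0673590 / (335/365) = -0.073391 = -7.34%.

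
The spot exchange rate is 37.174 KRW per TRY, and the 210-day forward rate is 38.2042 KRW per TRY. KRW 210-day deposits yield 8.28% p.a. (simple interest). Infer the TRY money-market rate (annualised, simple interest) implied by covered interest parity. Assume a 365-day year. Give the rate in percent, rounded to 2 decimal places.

3.37%

T = 210/365 years.
CIP gives F = S · g_KRW/g_TRY, so g_KRW/g_TRY = 38.2042/37.174 = 1.0277129.
KRW growth factor: 1 + 0.0828×210/365 = 1.0476384.
That pins the TRY growth at 1.0193882.
(1.0193882 − 1)/T = 0.033699, i.e. 3.37%.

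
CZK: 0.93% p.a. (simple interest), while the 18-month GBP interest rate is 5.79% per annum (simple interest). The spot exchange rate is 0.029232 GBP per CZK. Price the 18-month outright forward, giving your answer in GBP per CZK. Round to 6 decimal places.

T = 18/12 years.
Growth of 1 GBP over T: 1 + 0.0579×18/12 = 1.086850.
CZK accumulates by 1 + 0.0093×18/12 = 1.013950.
Forward (GBP per CZK) = 0.029232 × 1.086850 / 1.013950 = 0.03133369.

0.031334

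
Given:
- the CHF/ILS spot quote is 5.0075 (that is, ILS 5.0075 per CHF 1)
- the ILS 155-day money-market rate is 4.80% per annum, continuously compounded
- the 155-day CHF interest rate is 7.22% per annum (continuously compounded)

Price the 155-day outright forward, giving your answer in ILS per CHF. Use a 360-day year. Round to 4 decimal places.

T = 155/360 years.
ILS growth factor: e^(0.0480×155/360) = 1.0208817.
CHF growth factor: e^(0.0722×155/360) = 1.0315743.
Forward (ILS per CHF) = 5.0075 × 1.0208817 / 1.0315743 = 4.955596.

4.9556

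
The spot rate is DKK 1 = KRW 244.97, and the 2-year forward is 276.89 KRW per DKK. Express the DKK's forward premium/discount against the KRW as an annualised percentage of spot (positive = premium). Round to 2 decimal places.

T = 2 years.
DKK trades forward at +13.03017% vs spot over the period.
×(1/T) gives 6.52% p.a.

+6.52%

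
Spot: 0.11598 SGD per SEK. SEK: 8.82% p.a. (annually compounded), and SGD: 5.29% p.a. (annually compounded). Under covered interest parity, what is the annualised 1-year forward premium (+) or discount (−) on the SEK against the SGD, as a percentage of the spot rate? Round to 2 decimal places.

-3.24%

T = 1 year.
CIP forward (SGD per SEK) = 0.11598 × 1.052900/1.088200 = 0.11221774.
(F − S)/S ÷ T = (0.11221774 − 0.11598)/0.11598/1 = -0.032439 → -3.24%.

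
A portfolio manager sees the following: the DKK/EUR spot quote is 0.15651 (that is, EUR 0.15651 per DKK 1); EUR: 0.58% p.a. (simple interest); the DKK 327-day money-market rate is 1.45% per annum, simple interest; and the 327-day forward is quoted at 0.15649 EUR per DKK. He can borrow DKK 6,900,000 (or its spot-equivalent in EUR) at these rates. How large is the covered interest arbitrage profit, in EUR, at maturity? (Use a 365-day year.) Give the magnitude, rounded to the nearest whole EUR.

T = 327/365 years.
Route A — deposit DKK, sell forward: 6,900,000 × 1.012990411 × 0.15649 = EUR 1,093,807.80.
Route B — convert at spot, deposit EUR: 6,900,000 × 0.15651 × 1.005196164 = EUR 1,085,530.44.
The quoted forward overvalues DKK, so borrow EUR, buy DKK at spot, deposit the DKK at 1.45%, and sell the proceeds forward at 0.15649.
Profit = 1,093,807.80 − 1,085,530.44 = EUR 8,277.

EUR 8,277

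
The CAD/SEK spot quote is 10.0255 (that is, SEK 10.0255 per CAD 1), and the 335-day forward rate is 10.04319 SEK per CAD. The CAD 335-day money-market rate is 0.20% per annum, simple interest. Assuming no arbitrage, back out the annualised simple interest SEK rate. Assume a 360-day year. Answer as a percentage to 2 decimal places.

T = 335/360 years.
CIP gives F = S · g_SEK/g_CAD, so g_SEK/g_CAD = 10.04319/10.0255 = 1.0017645.
CAD growth factor: 1 + 0.0020×335/360 = 1.0018611.
That pins the SEK growth at 1.0036289.
r = (1.0036289 − 1)/(335/360) = 0.003900 → 0.39%.

0.39%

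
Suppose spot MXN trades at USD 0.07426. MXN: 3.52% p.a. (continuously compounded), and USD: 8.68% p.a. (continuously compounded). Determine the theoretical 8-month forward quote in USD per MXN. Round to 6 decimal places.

0.076859

T = 8/12 years.
USD growth factor: e^(0.0868×8/12) = 1.0595737.
MXN growth factor: e^(0.0352×8/12) = 1.0237442.
Forward (USD per MXN) = 0.07426 × 1.0595737 / 1.0237442 = 0.07685899.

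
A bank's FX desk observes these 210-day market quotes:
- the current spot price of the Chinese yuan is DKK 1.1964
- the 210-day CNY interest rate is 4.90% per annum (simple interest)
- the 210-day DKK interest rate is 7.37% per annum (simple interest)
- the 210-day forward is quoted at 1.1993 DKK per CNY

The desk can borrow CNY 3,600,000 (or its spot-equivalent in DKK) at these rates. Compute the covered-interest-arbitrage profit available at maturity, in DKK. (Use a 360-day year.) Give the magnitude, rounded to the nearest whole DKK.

DKK 51,319

T = 210/360 years.
Keep in CNY, deliver into the forward: 3,600,000·1.028583333·1.1993 = DKK 4,440,887.97.
Swap to DKK now, deposit: 3,600,000·1.1964·1.042991667 = DKK 4,492,206.83.
The quoted forward undervalues CNY, so borrow CNY, convert to DKK at spot, deposit the DKK at 7.37%, and buy CNY forward at 1.1993 to cover the loan.
Profit = 4,492,206.83 − 4,440,887.97 = DKK 51,319.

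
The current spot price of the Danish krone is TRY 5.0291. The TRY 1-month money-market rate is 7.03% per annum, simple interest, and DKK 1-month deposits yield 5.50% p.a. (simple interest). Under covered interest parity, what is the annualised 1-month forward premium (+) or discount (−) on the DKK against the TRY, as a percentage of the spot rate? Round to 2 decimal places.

T = 1/12 years.
No-arbitrage forward: 5.0291 × 1.0058583 / 1.0045833 = 5.0354828 TRY/DKK.
Annualised premium = (F − S)/S × (1/T) = (5.0354828 − 5.0291)/5.0291 ÷ (1/12) = 1.52%.

+1.52%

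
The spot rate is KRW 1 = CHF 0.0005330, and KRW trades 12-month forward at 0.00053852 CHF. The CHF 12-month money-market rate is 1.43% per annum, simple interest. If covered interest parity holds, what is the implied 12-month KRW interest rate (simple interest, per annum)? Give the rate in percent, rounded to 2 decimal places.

T = 1 year.
By CIP, F/S equals the CHF-to-KRW growth ratio: 0.00053852/0.000533 = 1.0103565.
CHF growth factor: 1 + 0.0143×1 = 1.014300.
That pins the KRW growth at 1.0039031.
(1.0039031 − 1)/T = 0.003903, i.e. 0.39%.

0.39%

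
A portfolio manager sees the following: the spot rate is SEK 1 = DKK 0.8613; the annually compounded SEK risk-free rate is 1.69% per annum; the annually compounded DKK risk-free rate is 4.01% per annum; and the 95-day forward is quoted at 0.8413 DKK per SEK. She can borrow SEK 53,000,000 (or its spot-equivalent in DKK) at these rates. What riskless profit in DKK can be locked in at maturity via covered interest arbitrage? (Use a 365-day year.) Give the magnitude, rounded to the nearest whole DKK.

DKK 1,334,615

T = 95/365 years.
Route A — deposit SEK, sell forward: 53,000,000 × 1.0043714021 × 0.8413 = DKK 44,783,816.01.
Route B — convert at spot, deposit DKK: 53,000,000 × 0.8613 × 1.0102856938 = DKK 46,118,430.61.
The quoted forward undervalues SEK, so borrow SEK, convert to DKK at spot, deposit the DKK at 4.01%, and buy SEK forward at 0.8413 to cover the loan.
Profit = 46,118,430.61 − 44,783,816.01 = DKK 1,334,615.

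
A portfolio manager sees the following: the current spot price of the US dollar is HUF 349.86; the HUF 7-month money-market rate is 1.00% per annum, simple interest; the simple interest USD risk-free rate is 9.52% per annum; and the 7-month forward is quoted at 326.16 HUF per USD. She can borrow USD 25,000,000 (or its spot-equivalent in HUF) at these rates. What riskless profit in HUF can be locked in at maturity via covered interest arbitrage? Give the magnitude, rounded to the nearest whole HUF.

HUF 190,702,450

T = 7/12 years.
Keep in USD, deliver into the forward: 25,000,000·1.055533333333·326.16 = HUF 8,606,818,800.00.
Swap to HUF now, deposit: 25,000,000·349.86·1.005833333333 = HUF 8,797,521,250.00.
The quoted forward undervalues USD, so borrow USD, convert to HUF at spot, deposit the HUF at 1.00%, and buy USD forward at 326.16 to cover the loan.
Arbitrage profit = |8,606,818,800.00 − 8,797,521,250.00| = HUF 190,702,450.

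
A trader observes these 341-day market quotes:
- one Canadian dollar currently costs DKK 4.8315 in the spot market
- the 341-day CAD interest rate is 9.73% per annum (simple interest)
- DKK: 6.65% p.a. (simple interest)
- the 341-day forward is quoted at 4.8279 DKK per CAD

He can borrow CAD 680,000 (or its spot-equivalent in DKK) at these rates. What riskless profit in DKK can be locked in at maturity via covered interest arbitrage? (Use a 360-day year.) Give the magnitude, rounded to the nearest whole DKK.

DKK 93,177

T = 341/360 years.
Keep in CAD, deliver into the forward: 680,000·1.092164722·4.8279 = DKK 3,585,546.20.
Swap to DKK now, deposit: 680,000·4.8315·1.062990278 = DKK 3,492,369.52.
The quoted forward overvalues CAD, so borrow DKK, buy CAD at spot, deposit the CAD at 9.73%, and sell the proceeds forward at 4.8279.
Profit = 3,585,546.20 − 3,492,369.52 = DKK 93,177.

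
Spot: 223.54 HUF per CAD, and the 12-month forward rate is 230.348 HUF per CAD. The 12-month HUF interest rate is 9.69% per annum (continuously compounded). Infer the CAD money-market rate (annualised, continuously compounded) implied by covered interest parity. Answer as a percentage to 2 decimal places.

T = 1 year.
CIP gives F = S · g_HUF/g_CAD, so g_HUF/g_CAD = 230.348/223.54 = 1.0304554.
HUF growth factor: e^(0.0969×1) = 1.1017502.
Hence g_CAD = 1.0691877.
Take logs: ln 1.0691877 / 1 = 0.066899, so 6.69%.

6.69%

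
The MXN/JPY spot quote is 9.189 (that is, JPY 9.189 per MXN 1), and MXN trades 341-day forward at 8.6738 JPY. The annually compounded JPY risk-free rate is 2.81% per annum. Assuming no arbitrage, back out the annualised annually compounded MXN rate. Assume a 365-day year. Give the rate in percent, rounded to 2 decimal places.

9.36%

T = 341/365 years.
By CIP, F/S equals the JPY-to-MXN growth ratio: 8.6738/9.189 = 0.9439330.
The JPY side grows by (1 + 0.0281)^(341/365) = 1.0262283.
That pins the MXN growth at 1.0871834.
Annualise: 1.0871834^(365/341) − 1 = 0.093598 = 9.36%.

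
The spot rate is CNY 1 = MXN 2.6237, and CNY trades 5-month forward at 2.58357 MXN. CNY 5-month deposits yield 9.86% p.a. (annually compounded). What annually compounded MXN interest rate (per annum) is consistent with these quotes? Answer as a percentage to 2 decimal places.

T = 5/12 years.
By CIP, F/S equals the MXN-to-CNY growth ratio: 2.58357/2.6237 = 0.9847048.
CNY growth factor: (1 + 0.0986)^(5/12) = 1.0399597.
Hence g_MXN = 1.0240533.
r = 1.0240533^(12/5) − 1 = 0.058703 → 5.87%.

5.87%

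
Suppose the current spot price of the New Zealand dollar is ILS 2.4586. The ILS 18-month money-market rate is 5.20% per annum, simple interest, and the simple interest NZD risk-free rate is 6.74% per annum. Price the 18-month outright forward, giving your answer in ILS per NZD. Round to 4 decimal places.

T = 18/12 years.
ILS growth factor: 1 + 0.0520×18/12 = 1.078000.
NZD growth factor: 1 + 0.0674×18/12 = 1.101100.
Forward (ILS per NZD) = 2.4586 × 1.078000 / 1.101100 = 2.407021.

2.4070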